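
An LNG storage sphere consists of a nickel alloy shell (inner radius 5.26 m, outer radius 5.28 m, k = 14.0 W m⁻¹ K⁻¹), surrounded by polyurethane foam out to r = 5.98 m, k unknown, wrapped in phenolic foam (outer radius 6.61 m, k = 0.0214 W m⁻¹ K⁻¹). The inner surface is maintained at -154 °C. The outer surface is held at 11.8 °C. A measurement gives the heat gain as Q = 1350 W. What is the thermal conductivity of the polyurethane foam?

k = 0.0278 W/m·K

ΣR = ΔT/Q = |-154 − 11.8|/1350 = 0.1228 K/W
Known resistances:
  R_nickel alloy = (1/5.26 − 1/5.28)/(4πk) = 7.201×10^-4/(4π·14.0) = 4.093×10^-6 K/W
  R_phenolic foam = (1/5.98 − 1/6.61)/(4πk) = 0.01594/(4π·0.0214) = 0.05927 K/W
R_polyurethane foam = ΣR − ΣR_known = 0.1228 − 0.05927 = 0.06353 K/W
(1/r₁−1/r₂)/(4πk) = 0.06353 ⇒ k = 0.02217/(4π·0.06353) = 0.0278 W/m·K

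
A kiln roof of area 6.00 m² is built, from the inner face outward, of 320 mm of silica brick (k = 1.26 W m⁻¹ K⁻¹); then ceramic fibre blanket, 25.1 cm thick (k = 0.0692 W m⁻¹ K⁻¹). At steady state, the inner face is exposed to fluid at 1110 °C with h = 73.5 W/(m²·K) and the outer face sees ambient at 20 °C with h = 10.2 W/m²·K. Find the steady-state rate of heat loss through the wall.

Treat each layer as a resistance in series:
  R_conv,in = 1/(hA) = 1/(73.5·6.00) = 0.002268 K/W
  R_silica brick = L/(kA) = 0.320/(1.26·6.00) = 0.04233 K/W
  R_ceramic fibre blanket = L/(kA) = 0.251/(0.0692·6.00) = 0.6045 K/W
  R_conv,out = 1/(hA) = 1/(10.2·6.00) = 0.01634 K/W
ΣR = 0.002268 + 0.04233 + 0.6045 + 0.01634 = 0.6654 K/W
Q = ΔT/ΣR = (1110 °C − 20 °C)/0.6654 = 1640 W

Q = 1640 W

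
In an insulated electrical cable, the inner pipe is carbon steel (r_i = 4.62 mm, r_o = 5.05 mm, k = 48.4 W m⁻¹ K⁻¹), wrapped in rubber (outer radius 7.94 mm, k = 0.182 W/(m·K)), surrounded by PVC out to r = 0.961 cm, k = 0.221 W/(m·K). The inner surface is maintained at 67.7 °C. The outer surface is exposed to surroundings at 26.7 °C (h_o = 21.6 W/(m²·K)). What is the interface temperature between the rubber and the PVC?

T = 55.2 °C

Series thermal resistances, inner to outer:
  R'_carbon steel = ln(0.00505/0.00462)/(2πk) = 0.08899/(2π·48.4) = 2.926×10^-4 m·K/W
  R'_rubber = ln(0.00794/0.00505)/(2πk) = 0.4525/(2π·0.182) = 0.3957 m·K/W
  R'_PVC = ln(0.00961/0.00794)/(2πk) = 0.1909/(2π·0.221) = 0.1375 m·K/W
  R'_conv,out = 1/(2πr h) = 1/(2π·0.00961·21.6) = 0.7667 m·K/W
ΣR = 2.926×10^-4 + 0.3957 + 0.1375 + 0.7667 = 1.300 m·K/W
Q' = ΔT/ΣR = (67.7 °C − 26.7 °C)/1.300 = 31.54 W/m
From the inner boundary to the rubber/PVC interface, ΣR_partial = 0.3960 m·K/W.
T_interface = T_in − Q'·ΣR_partial = 67.7 °C − (31.54)(0.3960) = 55.2 °C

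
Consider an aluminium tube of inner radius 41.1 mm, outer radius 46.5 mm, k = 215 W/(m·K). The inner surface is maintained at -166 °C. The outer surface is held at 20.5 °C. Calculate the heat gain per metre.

Q' = 2πk·ΔT/ln(r₂/r₁) = 2π × 215 × 186.5 / ln(0.0465/0.0411) = 2.04×10^6 W/m

Q' = 2040 kW/m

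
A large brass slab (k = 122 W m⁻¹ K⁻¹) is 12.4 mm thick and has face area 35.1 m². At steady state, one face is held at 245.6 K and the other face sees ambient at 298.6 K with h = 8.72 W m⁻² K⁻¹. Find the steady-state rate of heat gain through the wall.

Q = 16.2 kW

Resistance network (inner→outer):
  R_brass = L/(kA) = 0.0124/(122·35.1) = 2.896×10^-6 K/W
  R_conv,out = 1/(hA) = 1/(8.72·35.1) = 0.003267 K/W
ΣR = 2.896×10^-6 + 0.003267 = 0.003270 K/W
Q = ΔT/ΣR = (245.6 K − 298.6 K)/0.003270 = -16200 W
(Negative Q ⇒ heat flows inward; heat gain = 16200 W.)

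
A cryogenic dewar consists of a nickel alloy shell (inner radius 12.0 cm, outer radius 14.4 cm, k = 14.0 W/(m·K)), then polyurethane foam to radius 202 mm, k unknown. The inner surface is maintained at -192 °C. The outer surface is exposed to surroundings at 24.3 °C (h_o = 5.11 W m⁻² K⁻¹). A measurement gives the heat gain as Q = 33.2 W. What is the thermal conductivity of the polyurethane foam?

k = 0.0259 W/m·K

ΣR = ΔT/Q = |-192 − 24.3|/33.2 = 6.515 K/W
Known resistances:
  R_nickel alloy = (1/0.120 − 1/0.144)/(4πk) = 1.389/(4π·14.0) = 0.007895 K/W
  R_conv,out = 1/(4πr²h) = 1/(4π·0.202²·5.11) = 0.3817 K/W
R_polyurethane foam = ΣR − ΣR_known = 6.515 − 0.3896 = 6.125 K/W
(1/r₁−1/r₂)/(4πk) = 6.125 ⇒ k = 1.994/(4π·6.125) = 0.0259 W/m·K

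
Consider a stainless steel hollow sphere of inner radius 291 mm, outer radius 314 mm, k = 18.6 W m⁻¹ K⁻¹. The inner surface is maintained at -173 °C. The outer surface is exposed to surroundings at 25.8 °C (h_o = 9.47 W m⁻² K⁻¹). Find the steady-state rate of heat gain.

Series thermal resistances, inner to outer:
  R_stainless steel = (1/0.291 − 1/0.314)/(4πk) = 0.2517/(4π·18.6) = 0.001077 K/W
  R_conv,out = 1/(4πr²h) = 1/(4π·0.314²·9.47) = 0.08523 K/W
ΣR = 0.001077 + 0.08523 = 0.08631 K/W
Q = ΔT/ΣR = (-173 °C − 25.8 °C)/0.08631 = -2300 W
(Negative Q ⇒ heat flows inward; heat gain = 2300 W.)

Q = 2.30 kW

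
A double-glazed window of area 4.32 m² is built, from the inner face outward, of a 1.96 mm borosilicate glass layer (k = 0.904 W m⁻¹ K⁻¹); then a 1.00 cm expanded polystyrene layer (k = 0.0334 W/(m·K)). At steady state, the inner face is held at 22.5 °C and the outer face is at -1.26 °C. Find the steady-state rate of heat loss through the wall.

Q = 340 W

Resistance network (inner→outer):
  R_borosilicate glass = L/(kA) = 0.00196/(0.904·4.32) = 5.019×10^-4 K/W
  R_expanded polystyrene = L/(kA) = 0.0100/(0.0334·4.32) = 0.06931 K/W
ΣR = 5.019×10^-4 + 0.06931 = 0.06981 K/W
Q = ΔT/ΣR = (22.5 °C − -1.26 °C)/0.06981 = 340 W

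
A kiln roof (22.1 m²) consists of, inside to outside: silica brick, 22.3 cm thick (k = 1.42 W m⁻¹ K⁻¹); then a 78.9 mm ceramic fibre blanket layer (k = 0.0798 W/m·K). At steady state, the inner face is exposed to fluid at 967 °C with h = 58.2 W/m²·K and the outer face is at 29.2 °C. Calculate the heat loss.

Q = 17800 W

Series thermal resistances, inner to outer:
  R_conv,in = 1/(hA) = 1/(58.2·22.1) = 7.775×10^-4 K/W
  R_silica brick = L/(kA) = 0.223/(1.42·22.1) = 0.007106 K/W
  R_ceramic fibre blanket = L/(kA) = 0.0789/(0.0798·22.1) = 0.04474 K/W
ΣR = 7.775×10^-4 + 0.007106 + 0.04474 = 0.05262 K/W
Q = ΔT/ΣR = (967 °C − 29.2 °C)/0.05262 = 17800 W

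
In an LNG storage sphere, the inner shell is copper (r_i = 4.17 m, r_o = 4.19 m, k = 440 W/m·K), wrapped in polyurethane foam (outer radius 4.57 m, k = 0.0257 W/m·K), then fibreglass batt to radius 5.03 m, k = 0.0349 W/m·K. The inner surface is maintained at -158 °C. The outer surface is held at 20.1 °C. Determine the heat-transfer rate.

Q = 1660 W

Treat each layer as a resistance in series:
  R_copper = (1/4.17 − 1/4.19)/(4πk) = 0.001145/(4π·440) = 2.070×10^-7 K/W
  R_polyurethane foam = (1/4.19 − 1/4.57)/(4πk) = 0.01985/(4π·0.0257) = 0.06145 K/W
  R_fibreglass batt = (1/4.57 − 1/5.03)/(4πk) = 0.02001/(4π·0.0349) = 0.04563 K/W
ΣR = 2.070×10^-7 + 0.06145 + 0.04563 = 0.1071 K/W
Q = ΔT/ΣR = (-158 °C − 20.1 °C)/0.1071 = -1660 W
(Negative Q ⇒ heat flows inward; heat gain = 1660 W.)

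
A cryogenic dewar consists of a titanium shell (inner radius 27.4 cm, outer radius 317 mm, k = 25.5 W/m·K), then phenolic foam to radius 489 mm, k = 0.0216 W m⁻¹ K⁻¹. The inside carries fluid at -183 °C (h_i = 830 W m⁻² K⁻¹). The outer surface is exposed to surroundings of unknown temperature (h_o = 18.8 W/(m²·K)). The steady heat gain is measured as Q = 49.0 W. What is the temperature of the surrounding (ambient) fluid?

Series resistances:
  R_conv,in = 1/(4πr²h) = 1/(4π·0.274²·830) = 0.001277 K/W
  R_titanium = (1/0.274 − 1/0.317)/(4πk) = 0.4951/(4π·25.5) = 0.001545 K/W
  R_phenolic foam = (1/0.317 − 1/0.489)/(4πk) = 1.110/(4π·0.0216) = 4.088 K/W
  R_conv,out = 1/(4πr²h) = 1/(4π·0.489²·18.8) = 0.01770 K/W
ΣR = 4.108 K/W
ΔT = Q·ΣR = 49.0 × 4.108 = 201.3 K
Heat flows inward, so T_out = T_in + ΔT = -183 + 201.3 = 18.3 °C

T_out = 18.3 °C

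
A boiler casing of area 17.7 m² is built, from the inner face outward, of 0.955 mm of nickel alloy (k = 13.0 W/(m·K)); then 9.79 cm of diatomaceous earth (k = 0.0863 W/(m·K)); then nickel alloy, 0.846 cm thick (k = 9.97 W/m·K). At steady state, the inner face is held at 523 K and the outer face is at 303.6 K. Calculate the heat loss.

Series thermal resistances, inner to outer:
  R_nickel alloy = L/(kA) = 9.55×10^-4/(13.0·17.7) = 4.150×10^-6 K/W
  R_diatomaceous earth = L/(kA) = 0.0979/(0.0863·17.7) = 0.06409 K/W
  R_nickel alloy = L/(kA) = 0.00846/(9.97·17.7) = 4.794×10^-5 K/W
ΣR = 4.150×10^-6 + 0.06409 + 4.794×10^-5 = 0.06414 K/W
Q = ΔT/ΣR = (523 K − 303.6 K)/0.06414 = 3420 W

Q = 3.42 kW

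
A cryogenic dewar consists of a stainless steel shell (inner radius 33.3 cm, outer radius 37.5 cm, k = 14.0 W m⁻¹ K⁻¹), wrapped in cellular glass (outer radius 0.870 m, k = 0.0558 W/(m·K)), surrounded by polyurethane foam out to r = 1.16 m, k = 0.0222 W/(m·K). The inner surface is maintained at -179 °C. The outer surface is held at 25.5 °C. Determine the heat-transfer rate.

Q = 64.0 W

Series thermal resistances, inner to outer:
  R_stainless steel = (1/0.333 − 1/0.375)/(4πk) = 0.3363/(4π·14.0) = 0.001912 K/W
  R_cellular glass = (1/0.375 − 1/0.870)/(4πk) = 1.517/(4π·0.0558) = 2.164 K/W
  R_polyurethane foam = (1/0.870 − 1/1.16)/(4πk) = 0.2874/(4π·0.0222) = 1.030 K/W
ΣR = 0.001912 + 2.164 + 1.030 = 3.196 K/W
Q = ΔT/ΣR = (-179 °C − 25.5 °C)/3.196 = -64.0 W
(Negative Q ⇒ heat flows inward; heat gain = 64.0 W.)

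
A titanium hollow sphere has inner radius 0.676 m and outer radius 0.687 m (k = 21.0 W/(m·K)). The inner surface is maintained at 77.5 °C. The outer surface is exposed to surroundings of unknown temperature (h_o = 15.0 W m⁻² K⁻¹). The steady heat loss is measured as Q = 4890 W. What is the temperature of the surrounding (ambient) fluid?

T_out = 22.1 °C

Sum the resistances:
  R_titanium = (1/0.676 − 1/0.687)/(4πk) = 0.02369/(4π·21.0) = 8.976×10^-5 K/W
  R_conv,out = 1/(4πr²h) = 1/(4π·0.687²·15.0) = 0.01124 K/W
ΣR = 0.01133 K/W
ΔT = Q·ΣR = 4890 × 0.01133 = 55.40 K
Heat flows outward, so T_out = T_in − ΔT = 77.5 − 55.40 = 22.1 °C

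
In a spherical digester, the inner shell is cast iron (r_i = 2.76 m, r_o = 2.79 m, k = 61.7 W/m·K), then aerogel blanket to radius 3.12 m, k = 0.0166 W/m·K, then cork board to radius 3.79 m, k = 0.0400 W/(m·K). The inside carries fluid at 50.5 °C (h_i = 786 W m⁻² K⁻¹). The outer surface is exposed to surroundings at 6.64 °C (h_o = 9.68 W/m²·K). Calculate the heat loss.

Q = 149 W

Treat each layer as a resistance in series:
  R_conv,in = 1/(4πr²h) = 1/(4π·2.76²·786) = 1.329×10^-5 K/W
  R_cast iron = (1/2.76 − 1/2.79)/(4πk) = 0.003896/(4π·61.7) = 5.025×10^-6 K/W
  R_aerogel blanket = (1/2.79 − 1/3.12)/(4πk) = 0.03791/(4π·0.0166) = 0.1817 K/W
  R_cork board = (1/3.12 − 1/3.79)/(4πk) = 0.05666/(4π·0.0400) = 0.1127 K/W
  R_conv,out = 1/(4πr²h) = 1/(4π·3.79²·9.68) = 5.723×10^-4 K/W
ΣR = 1.329×10^-5 + 5.025×10^-6 + 0.1817 + 0.1127 + 5.723×10^-4 = 0.2950 K/W
Q = ΔT/ΣR = (50.5 °C − 6.64 °C)/0.2950 = 149 W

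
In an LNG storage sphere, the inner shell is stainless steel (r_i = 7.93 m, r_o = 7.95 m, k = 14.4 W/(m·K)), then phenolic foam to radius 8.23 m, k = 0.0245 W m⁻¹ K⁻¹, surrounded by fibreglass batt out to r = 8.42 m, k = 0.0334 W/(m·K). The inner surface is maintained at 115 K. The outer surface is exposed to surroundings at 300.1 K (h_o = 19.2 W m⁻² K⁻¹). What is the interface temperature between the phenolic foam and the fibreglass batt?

T = 240.6 K

Treat each layer as a resistance in series:
  R_stainless steel = (1/7.93 − 1/7.95)/(4πk) = 3.172×10^-4/(4π·14.4) = 1.753×10^-6 K/W
  R_phenolic foam = (1/7.95 − 1/8.23)/(4πk) = 0.004279/(4π·0.0245) = 0.01390 K/W
  R_fibreglass batt = (1/8.23 − 1/8.42)/(4πk) = 0.002742/(4π·0.0334) = 0.006533 K/W
  R_conv,out = 1/(4πr²h) = 1/(4π·8.42²·19.2) = 5.846×10^-5 K/W
ΣR = 1.753×10^-6 + 0.01390 + 0.006533 + 5.846×10^-5 = 0.02049 K/W
Q = ΔT/ΣR = (115 K − 300.1 K)/0.02049 = -9034 W
From the inner boundary to the phenolic foam/fibreglass batt interface, ΣR_partial = 0.01390 K/W.
T_interface = T_in − Q·ΣR_partial = 115 K − (-9034)(0.01390) = 240.6 K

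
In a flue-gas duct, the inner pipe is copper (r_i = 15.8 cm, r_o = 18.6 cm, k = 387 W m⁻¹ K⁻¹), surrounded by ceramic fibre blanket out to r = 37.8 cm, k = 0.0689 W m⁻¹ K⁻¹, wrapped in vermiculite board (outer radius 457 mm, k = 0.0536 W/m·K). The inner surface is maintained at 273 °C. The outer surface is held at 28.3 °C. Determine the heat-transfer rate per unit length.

Q' = 111 W/m

Series thermal resistances, inner to outer:
  R'_copper = ln(0.186/0.158)/(2πk) = 0.1632/(2π·387) = 6.710×10^-5 m·K/W
  R'_ceramic fibre blanket = ln(0.378/0.186)/(2πk) = 0.7091/(2π·0.0689) = 1.638 m·K/W
  R'_vermiculite board = ln(0.457/0.378)/(2πk) = 0.1898/(2π·0.0536) = 0.5635 m·K/W
ΣR = 6.710×10^-5 + 1.638 + 0.5635 = 2.202 m·K/W
Q' = ΔT/ΣR = (273 °C − 28.3 °C)/2.202 = 111 W/m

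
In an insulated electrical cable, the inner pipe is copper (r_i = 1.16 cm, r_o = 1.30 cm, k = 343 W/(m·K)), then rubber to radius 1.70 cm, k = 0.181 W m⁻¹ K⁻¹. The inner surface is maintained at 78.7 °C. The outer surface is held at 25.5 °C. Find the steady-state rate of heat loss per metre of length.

Series thermal resistances, inner to outer:
  R'_copper = ln(0.0130/0.0116)/(2πk) = 0.1139/(2π·343) = 5.287×10^-5 m·K/W
  R'_rubber = ln(0.0170/0.0130)/(2πk) = 0.2683/(2π·0.181) = 0.2359 m·K/W
ΣR = 5.287×10^-5 + 0.2359 = 0.2360 m·K/W
Q' = ΔT/ΣR = (78.7 °C − 25.5 °C)/0.2360 = 225 W/m

Q' = 225 W/m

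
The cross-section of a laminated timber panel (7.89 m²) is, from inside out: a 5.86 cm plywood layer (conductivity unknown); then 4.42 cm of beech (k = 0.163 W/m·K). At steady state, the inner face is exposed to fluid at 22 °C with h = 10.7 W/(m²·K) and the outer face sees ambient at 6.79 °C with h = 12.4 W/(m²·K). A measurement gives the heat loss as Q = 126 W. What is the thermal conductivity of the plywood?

ΣR = ΔT/Q = |22 − 6.79|/126 = 0.1207 K/W
Known resistances:
  R_conv,in = 1/(hA) = 1/(10.7·7.89) = 0.01185 K/W
  R_beech = L/(kA) = 0.0442/(0.163·7.89) = 0.03437 K/W
  R_conv,out = 1/(hA) = 1/(12.4·7.89) = 0.01022 K/W
R_plywood = ΣR − ΣR_known = 0.1207 − 0.05644 = 0.06426 K/W
L/(kA) = 0.06426 ⇒ k = 0.0586/(0.06426·7.89) = 0.116 W/m·K

k = 0.116 W/m·K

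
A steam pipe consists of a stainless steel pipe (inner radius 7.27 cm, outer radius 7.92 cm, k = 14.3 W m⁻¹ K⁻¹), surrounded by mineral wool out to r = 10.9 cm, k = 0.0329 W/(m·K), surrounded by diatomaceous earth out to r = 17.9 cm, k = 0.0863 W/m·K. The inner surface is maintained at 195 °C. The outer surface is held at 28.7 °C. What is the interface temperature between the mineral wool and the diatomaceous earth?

Series thermal resistances, inner to outer:
  R'_stainless steel = ln(0.0792/0.0727)/(2πk) = 0.08563/(2π·14.3) = 9.531×10^-4 m·K/W
  R'_mineral wool = ln(0.109/0.0792)/(2πk) = 0.3194/(2π·0.0329) = 1.545 m·K/W
  R'_diatomaceous earth = ln(0.179/0.109)/(2πk) = 0.4960/(2π·0.0863) = 0.9148 m·K/W
ΣR = 9.531×10^-4 + 1.545 + 0.9148 = 2.461 m·K/W
Q' = ΔT/ΣR = (195 °C − 28.7 °C)/2.461 = 67.57 W/m
From the inner boundary to the mineral wool/diatomaceous earth interface, ΣR_partial = 1.546 m·K/W.
T_interface = T_in − Q'·ΣR_partial = 195 °C − (67.57)(1.546) = 90.5 °C

T = 90.5 °C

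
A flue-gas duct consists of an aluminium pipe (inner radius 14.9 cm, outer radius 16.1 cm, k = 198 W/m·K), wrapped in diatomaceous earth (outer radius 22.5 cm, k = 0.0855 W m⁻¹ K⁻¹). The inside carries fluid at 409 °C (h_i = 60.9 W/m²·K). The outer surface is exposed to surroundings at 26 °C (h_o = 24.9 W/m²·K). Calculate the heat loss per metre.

Q' = 572 W/m

Resistance network (inner→outer):
  R'_conv,in = 1/(2πr h) = 1/(2π·0.149·60.9) = 0.01754 m·K/W
  R'_aluminium = ln(0.161/0.149)/(2πk) = 0.07746/(2π·198) = 6.226×10^-5 m·K/W
  R'_diatomaceous earth = ln(0.225/0.161)/(2πk) = 0.3347/(2π·0.0855) = 0.6230 m·K/W
  R'_conv,out = 1/(2πr h) = 1/(2π·0.225·24.9) = 0.02841 m·K/W
ΣR = 0.01754 + 6.226×10^-5 + 0.6230 + 0.02841 = 0.6690 m·K/W
Q' = ΔT/ΣR = (409 °C − 26 °C)/0.6690 = 572 W/m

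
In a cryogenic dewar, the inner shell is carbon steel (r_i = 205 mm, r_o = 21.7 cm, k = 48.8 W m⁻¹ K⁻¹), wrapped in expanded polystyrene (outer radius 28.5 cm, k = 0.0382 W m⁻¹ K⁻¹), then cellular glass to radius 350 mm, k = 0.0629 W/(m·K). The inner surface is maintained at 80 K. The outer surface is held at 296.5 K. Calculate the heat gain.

Q = 69.5 W

Treat each layer as a resistance in series:
  R_carbon steel = (1/0.205 − 1/0.217)/(4πk) = 0.2698/(4π·48.8) = 4.399×10^-4 K/W
  R_expanded polystyrene = (1/0.217 − 1/0.285)/(4πk) = 1.100/(4π·0.0382) = 2.291 K/W
  R_cellular glass = (1/0.285 − 1/0.350)/(4πk) = 0.6516/(4π·0.0629) = 0.8244 K/W
ΣR = 4.399×10^-4 + 2.291 + 0.8244 = 3.116 K/W
Q = ΔT/ΣR = (80 K − 296.5 K)/3.116 = -69.5 W
(Negative Q ⇒ heat flows inward; heat gain = 69.5 W.)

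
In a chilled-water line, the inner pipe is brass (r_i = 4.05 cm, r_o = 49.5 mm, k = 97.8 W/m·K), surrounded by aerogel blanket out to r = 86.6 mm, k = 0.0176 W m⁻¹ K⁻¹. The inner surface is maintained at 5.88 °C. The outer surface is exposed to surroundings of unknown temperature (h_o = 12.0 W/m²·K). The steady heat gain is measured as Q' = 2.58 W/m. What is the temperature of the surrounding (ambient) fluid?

T_out = 19.3 °C

Sum the resistances:
  R'_brass = ln(0.0495/0.0405)/(2πk) = 0.2007/(2π·97.8) = 3.266×10^-4 m·K/W
  R'_aerogel blanket = ln(0.0866/0.0495)/(2πk) = 0.5593/(2π·0.0176) = 5.058 m·K/W
  R'_conv,out = 1/(2πr h) = 1/(2π·0.0866·12.0) = 0.1532 m·K/W
ΣR = 5.211 m·K/W
ΔT = Q'·ΣR = 2.58 × 5.211 = 13.44 K
Heat flows inward, so T_out = T_in + ΔT = 5.88 + 13.44 = 19.3 °C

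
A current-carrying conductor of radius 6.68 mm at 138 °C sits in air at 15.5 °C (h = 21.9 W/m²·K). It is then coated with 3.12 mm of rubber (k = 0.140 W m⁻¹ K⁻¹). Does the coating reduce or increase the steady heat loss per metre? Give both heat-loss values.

Critical radius for a cylinder: r_cr = k/h = 0.00639 m = 0.639 cm.
Outer radius after coating: r₂ = 0.00668 + 0.00312 = 0.00980 m.
Since r₁ ≥ r_cr, any added insulation reduces the heat loss.
Bare: R = 1/(2πr₁h) = 1.088 m·K/W; Q = 122.5/1.088 = 113 W/m.
Coated: R = R_cond + R_conv = 1.177 m·K/W; Q = 122.5/1.177 = 104 W/m.

reduces: 113 → 104 W/m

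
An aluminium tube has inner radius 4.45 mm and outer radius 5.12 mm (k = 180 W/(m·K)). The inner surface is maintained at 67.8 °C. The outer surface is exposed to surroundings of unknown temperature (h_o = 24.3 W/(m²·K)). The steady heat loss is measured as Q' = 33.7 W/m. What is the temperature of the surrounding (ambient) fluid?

T_out = 24.7 °C

Series resistances:
  R'_aluminium = ln(0.00512/0.00445)/(2πk) = 0.1403/(2π·180) = 1.240×10^-4 m·K/W
  R'_conv,out = 1/(2πr h) = 1/(2π·0.00512·24.3) = 1.279 m·K/W
ΣR = 1.279 m·K/W
ΔT = Q'·ΣR = 33.7 × 1.279 = 43.10 K
Heat flows outward, so T_out = T_in − ΔT = 67.8 − 43.10 = 24.7 °C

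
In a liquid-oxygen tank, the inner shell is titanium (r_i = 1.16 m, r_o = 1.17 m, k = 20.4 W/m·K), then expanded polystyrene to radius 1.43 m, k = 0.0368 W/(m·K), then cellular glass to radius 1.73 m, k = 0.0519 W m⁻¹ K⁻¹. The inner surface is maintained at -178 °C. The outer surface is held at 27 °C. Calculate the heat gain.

Q = 393 W

Series thermal resistances, inner to outer:
  R_titanium = (1/1.16 − 1/1.17)/(4πk) = 0.007368/(4π·20.4) = 2.874×10^-5 K/W
  R_expanded polystyrene = (1/1.17 − 1/1.43)/(4πk) = 0.1554/(4π·0.0368) = 0.3360 K/W
  R_cellular glass = (1/1.43 − 1/1.73)/(4πk) = 0.1213/(4π·0.0519) = 0.1859 K/W
ΣR = 2.874×10^-5 + 0.3360 + 0.1859 = 0.5219 K/W
Q = ΔT/ΣR = (-178 °C − 27 °C)/0.5219 = -393 W
(Negative Q ⇒ heat flows inward; heat gain = 393 W.)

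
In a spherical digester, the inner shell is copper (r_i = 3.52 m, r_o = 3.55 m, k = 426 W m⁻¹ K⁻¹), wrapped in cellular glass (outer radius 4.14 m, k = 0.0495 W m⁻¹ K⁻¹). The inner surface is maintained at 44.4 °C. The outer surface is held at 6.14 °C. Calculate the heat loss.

Q = 593 W

Series thermal resistances, inner to outer:
  R_copper = (1/3.52 − 1/3.55)/(4πk) = 0.002401/(4π·426) = 4.485×10^-7 K/W
  R_cellular glass = (1/3.55 − 1/4.14)/(4πk) = 0.04014/(4π·0.0495) = 0.06454 K/W
ΣR = 4.485×10^-7 + 0.06454 = 0.06454 K/W
Q = ΔT/ΣR = (44.4 °C − 6.14 °C)/0.06454 = 593 W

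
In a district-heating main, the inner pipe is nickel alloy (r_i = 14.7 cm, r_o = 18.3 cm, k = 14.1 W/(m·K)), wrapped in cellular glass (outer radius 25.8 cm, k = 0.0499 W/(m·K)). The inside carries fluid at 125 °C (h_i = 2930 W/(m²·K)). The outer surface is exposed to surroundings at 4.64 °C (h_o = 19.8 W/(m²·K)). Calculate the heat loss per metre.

Series thermal resistances, inner to outer:
  R'_conv,in = 1/(2πr h) = 1/(2π·0.147·2930) = 3.695×10^-4 m·K/W
  R'_nickel alloy = ln(0.183/0.147)/(2πk) = 0.2191/(2π·14.1) = 0.002473 m·K/W
  R'_cellular glass = ln(0.258/0.183)/(2πk) = 0.3435/(2π·0.0499) = 1.096 m·K/W
  R'_conv,out = 1/(2πr h) = 1/(2π·0.258·19.8) = 0.03116 m·K/W
ΣR = 3.695×10^-4 + 0.002473 + 1.096 + 0.03116 = 1.130 m·K/W
Q' = ΔT/ΣR = (125 °C − 4.64 °C)/1.130 = 107 W/m

Q' = 107 W/m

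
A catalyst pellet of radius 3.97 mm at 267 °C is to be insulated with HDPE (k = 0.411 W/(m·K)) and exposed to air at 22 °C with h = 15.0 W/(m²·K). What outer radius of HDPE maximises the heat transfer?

For a sphere, r_cr = 2k_ins/h = 2·0.411/15.0 = 0.0548 m = 5.48 cm

r_cr = 5.48 cm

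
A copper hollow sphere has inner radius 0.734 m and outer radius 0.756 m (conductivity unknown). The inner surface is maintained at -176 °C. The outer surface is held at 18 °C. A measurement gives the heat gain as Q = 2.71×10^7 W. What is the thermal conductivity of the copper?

ΣR = ΔT/Q = |-176 − 18|/2.71×10^7 = 7.159×10^-6 K/W
(1/r₁−1/r₂)/(4πk) = 7.159×10^-6 ⇒ k = 0.03965/(4π·7.159×10^-6) = 441 W/m·K

k = 441 W/m·K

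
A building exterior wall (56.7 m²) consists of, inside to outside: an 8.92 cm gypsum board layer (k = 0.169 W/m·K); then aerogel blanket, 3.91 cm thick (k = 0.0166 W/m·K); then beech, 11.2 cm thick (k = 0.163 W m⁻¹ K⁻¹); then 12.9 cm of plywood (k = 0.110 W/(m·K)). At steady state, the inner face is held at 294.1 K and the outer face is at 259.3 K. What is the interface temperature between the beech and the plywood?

T = 267.90 K

Resistance network (inner→outer):
  R_gypsum board = L/(kA) = 0.0892/(0.169·56.7) = 0.009309 K/W
  R_aerogel blanket = L/(kA) = 0.0391/(0.0166·56.7) = 0.04154 K/W
  R_beech = L/(kA) = 0.112/(0.163·56.7) = 0.01212 K/W
  R_plywood = L/(kA) = 0.129/(0.110·56.7) = 0.02068 K/W
ΣR = 0.009309 + 0.04154 + 0.01212 + 0.02068 = 0.08365 K/W
Q = ΔT/ΣR = (294.1 K − 259.3 K)/0.08365 = 416.0 W
From the inner boundary to the beech/plywood interface, ΣR_partial = 0.06297 K/W.
T_interface = T_in − Q·ΣR_partial = 294.1 K − (416.0)(0.06297) = 267.90 K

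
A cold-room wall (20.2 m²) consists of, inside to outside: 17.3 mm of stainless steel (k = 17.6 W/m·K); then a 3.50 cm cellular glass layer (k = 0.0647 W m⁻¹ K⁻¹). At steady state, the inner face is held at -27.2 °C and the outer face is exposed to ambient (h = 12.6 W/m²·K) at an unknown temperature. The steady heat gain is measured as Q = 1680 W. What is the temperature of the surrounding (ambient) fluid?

T_out = 24.5 °C

Series resistances:
  R_stainless steel = L/(kA) = 0.0173/(17.6·20.2) = 4.866×10^-5 K/W
  R_cellular glass = L/(kA) = 0.0350/(0.0647·20.2) = 0.02678 K/W
  R_conv,out = 1/(hA) = 1/(12.6·20.2) = 0.003929 K/W
ΣR = 0.03076 K/W
ΔT = Q·ΣR = 1680 × 0.03076 = 51.68 K
Heat flows inward, so T_out = T_in + ΔT = -27.2 + 51.68 = 24.5 °C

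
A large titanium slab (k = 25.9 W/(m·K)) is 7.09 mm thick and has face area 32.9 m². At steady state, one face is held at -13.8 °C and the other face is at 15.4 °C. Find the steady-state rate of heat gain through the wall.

Q = 3.51×10^6 W

Q = kA·ΔT/L = 25.9 × 32.9 × |-13.8 °C − 15.4 °C| / 0.00709 = 3.51×10^6 W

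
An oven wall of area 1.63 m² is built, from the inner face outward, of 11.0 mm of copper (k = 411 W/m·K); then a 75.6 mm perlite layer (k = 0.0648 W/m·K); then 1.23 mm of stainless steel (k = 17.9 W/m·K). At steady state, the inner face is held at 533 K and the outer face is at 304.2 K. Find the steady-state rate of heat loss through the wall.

Q = 320 W

Series thermal resistances, inner to outer:
  R_copper = L/(kA) = 0.0110/(411·1.63) = 1.642×10^-5 K/W
  R_perlite = L/(kA) = 0.0756/(0.0648·1.63) = 0.7157 K/W
  R_stainless steel = L/(kA) = 0.00123/(17.9·1.63) = 4.216×10^-5 K/W
ΣR = 1.642×10^-5 + 0.7157 + 4.216×10^-5 = 0.7158 K/W
Q = ΔT/ΣR = (533 K − 304.2 K)/0.7158 = 320 W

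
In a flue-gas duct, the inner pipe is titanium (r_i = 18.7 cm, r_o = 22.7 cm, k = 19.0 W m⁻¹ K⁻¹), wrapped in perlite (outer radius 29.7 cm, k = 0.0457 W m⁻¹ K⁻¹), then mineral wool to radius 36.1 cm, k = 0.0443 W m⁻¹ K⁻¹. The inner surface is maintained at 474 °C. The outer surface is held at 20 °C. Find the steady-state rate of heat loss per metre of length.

Resistance network (inner→outer):
  R'_titanium = ln(0.227/0.187)/(2πk) = 0.1938/(2π·19.0) = 0.001624 m·K/W
  R'_perlite = ln(0.297/0.227)/(2πk) = 0.2688/(2π·0.0457) = 0.9361 m·K/W
  R'_mineral wool = ln(0.361/0.297)/(2πk) = 0.1951/(2π·0.0443) = 0.7011 m·K/W
ΣR = 0.001624 + 0.9361 + 0.7011 = 1.639 m·K/W
Q' = ΔT/ΣR = (474 °C − 20 °C)/1.639 = 277 W/m

Q' = 277 W/m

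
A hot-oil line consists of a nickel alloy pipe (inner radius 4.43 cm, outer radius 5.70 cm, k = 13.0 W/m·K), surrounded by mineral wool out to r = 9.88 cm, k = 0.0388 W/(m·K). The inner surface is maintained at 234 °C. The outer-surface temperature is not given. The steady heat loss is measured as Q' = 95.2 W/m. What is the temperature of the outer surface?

T_out = 18.9 °C

Sum the resistances:
  R'_nickel alloy = ln(0.0570/0.0443)/(2πk) = 0.2521/(2π·13.0) = 0.003086 m·K/W
  R'_mineral wool = ln(0.0988/0.0570)/(2πk) = 0.5500/(2π·0.0388) = 2.256 m·K/W
ΣR = 2.259 m·K/W
ΔT = Q'·ΣR = 95.2 × 2.259 = 215.1 K
Heat flows outward, so T_out = T_in − ΔT = 234 − 215.1 = 18.9 °C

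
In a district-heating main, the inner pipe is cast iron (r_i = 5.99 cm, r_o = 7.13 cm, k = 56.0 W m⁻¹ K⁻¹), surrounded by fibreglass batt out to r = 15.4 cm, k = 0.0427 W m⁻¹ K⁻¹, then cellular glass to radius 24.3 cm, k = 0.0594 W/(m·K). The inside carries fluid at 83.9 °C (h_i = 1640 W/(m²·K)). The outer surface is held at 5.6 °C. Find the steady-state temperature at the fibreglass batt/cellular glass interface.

T = 29.0 °C

Series thermal resistances, inner to outer:
  R'_conv,in = 1/(2πr h) = 1/(2π·0.0599·1640) = 0.001620 m·K/W
  R'_cast iron = ln(0.0713/0.0599)/(2πk) = 0.1742/(2π·56.0) = 4.951×10^-4 m·K/W
  R'_fibreglass batt = ln(0.154/0.0713)/(2πk) = 0.7701/(2π·0.0427) = 2.870 m·K/W
  R'_cellular glass = ln(0.243/0.154)/(2πk) = 0.4561/(2π·0.0594) = 1.222 m·K/W
ΣR = 0.001620 + 4.951×10^-4 + 2.870 + 1.222 = 4.094 m·K/W
Q' = ΔT/ΣR = (83.9 °C − 5.6 °C)/4.094 = 19.13 W/m
From the inner boundary to the fibreglass batt/cellular glass interface, ΣR_partial = 2.872 m·K/W.
T_interface = T_in − Q'·ΣR_partial = 83.9 °C − (19.13)(2.872) = 29.0 °C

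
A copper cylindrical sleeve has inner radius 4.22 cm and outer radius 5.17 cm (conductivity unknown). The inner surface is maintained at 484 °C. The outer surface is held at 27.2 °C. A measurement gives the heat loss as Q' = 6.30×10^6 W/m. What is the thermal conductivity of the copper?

ΣR = ΔT/Q' = |484 − 27.2|/6.30×10^6 = 7.251×10^-5 m·K/W
ln(r₂/r₁)/(2πk) = 7.251×10^-5 ⇒ k = 0.2030/(2π·7.251×10^-5) = 446 W/m·K

k = 446 W/m·K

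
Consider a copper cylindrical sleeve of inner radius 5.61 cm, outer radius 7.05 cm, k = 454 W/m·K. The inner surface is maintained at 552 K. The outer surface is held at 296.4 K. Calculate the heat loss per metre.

Q' = 2πk·ΔT/ln(r₂/r₁) = 2π × 454 × 255.6 / ln(0.0705/0.0561) = 3.19×10^6 W/m

Q' = 3190 kW/m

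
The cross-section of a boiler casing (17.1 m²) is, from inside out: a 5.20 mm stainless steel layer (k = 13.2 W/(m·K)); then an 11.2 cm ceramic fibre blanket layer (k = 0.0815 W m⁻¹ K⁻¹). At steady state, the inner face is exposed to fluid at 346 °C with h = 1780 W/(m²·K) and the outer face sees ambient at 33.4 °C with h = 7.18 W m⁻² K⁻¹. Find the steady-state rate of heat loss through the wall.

Q = 3530 W

Resistance network (inner→outer):
  R_conv,in = 1/(hA) = 1/(1780·17.1) = 3.285×10^-5 K/W
  R_stainless steel = L/(kA) = 0.00520/(13.2·17.1) = 2.304×10^-5 K/W
  R_ceramic fibre blanket = L/(kA) = 0.112/(0.0815·17.1) = 0.08036 K/W
  R_conv,out = 1/(hA) = 1/(7.18·17.1) = 0.008145 K/W
ΣR = 3.285×10^-5 + 2.304×10^-5 + 0.08036 + 0.008145 = 0.08856 K/W
Q = ΔT/ΣR = (346 °C − 33.4 °C)/0.08856 = 3530 W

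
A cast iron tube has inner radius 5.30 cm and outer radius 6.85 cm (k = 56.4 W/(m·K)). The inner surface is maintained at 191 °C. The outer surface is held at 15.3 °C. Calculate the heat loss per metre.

Q' = 2πk·ΔT/ln(r₂/r₁) = 2π × 56.4 × 175.7 / ln(0.0685/0.0530) = 2.43×10^5 W/m

Q' = 243 kW/m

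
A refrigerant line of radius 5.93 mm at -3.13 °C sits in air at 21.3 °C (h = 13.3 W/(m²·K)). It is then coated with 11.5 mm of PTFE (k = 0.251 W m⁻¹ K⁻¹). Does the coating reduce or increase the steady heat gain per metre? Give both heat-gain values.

increases: 12.1 → 17.8 W/m

Critical radius for a cylinder: r_cr = k/h = 0.0189 m = 1.89 cm.
Outer radius after coating: r₂ = 0.00593 + 0.0115 = 0.01743 m.
Since r₁ < r_cr and r₂ ≤ r_cr, the coating moves toward the maximum at r_cr — heat gain rises.
Bare: R = 1/(2πr₁h) = 2.018 m·K/W; Q = 24.43/2.018 = 12.1 W/m.
Coated: R = R_cond + R_conv = 1.370 m·K/W; Q = 24.43/1.370 = 17.8 W/m.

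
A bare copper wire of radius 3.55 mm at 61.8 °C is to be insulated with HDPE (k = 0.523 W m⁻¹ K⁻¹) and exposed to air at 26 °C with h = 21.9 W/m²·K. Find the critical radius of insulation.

For a cylinder, r_cr = k_ins/h = 0.523/21.9 = 0.0239 m = 2.39 cm

r_cr = 2.39 cm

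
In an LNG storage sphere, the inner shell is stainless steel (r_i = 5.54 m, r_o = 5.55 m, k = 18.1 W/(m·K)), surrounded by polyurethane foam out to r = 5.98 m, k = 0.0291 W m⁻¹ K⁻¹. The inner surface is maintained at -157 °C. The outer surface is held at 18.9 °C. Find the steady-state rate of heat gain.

Resistance network (inner→outer):
  R_stainless steel = (1/5.54 − 1/5.55)/(4πk) = 3.252×10^-4/(4π·18.1) = 1.430×10^-6 K/W
  R_polyurethane foam = (1/5.55 − 1/5.98)/(4πk) = 0.01296/(4π·0.0291) = 0.03543 K/W
ΣR = 1.430×10^-6 + 0.03543 = 0.03543 K/W
Q = ΔT/ΣR = (-157 °C − 18.9 °C)/0.03543 = -4960 W
(Negative Q ⇒ heat flows inward; heat gain = 4960 W.)

Q = 4.96 kW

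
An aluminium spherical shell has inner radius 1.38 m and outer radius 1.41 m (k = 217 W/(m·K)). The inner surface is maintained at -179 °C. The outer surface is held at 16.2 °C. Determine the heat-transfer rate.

Q = 34500 kW

Q = 4πk·ΔT/(1/r₁ − 1/r₂) = 4π × 217 × 195.2 / (1/1.38 − 1/1.41) = 3.45×10^7 W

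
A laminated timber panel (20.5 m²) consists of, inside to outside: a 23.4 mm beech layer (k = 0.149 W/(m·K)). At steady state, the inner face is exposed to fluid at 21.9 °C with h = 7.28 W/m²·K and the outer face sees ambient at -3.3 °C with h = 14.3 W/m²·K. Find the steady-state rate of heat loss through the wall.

Q = 1420 W

Resistance network (inner→outer):
  R_conv,in = 1/(hA) = 1/(7.28·20.5) = 0.006701 K/W
  R_beech = L/(kA) = 0.0234/(0.149·20.5) = 0.007661 K/W
  R_conv,out = 1/(hA) = 1/(14.3·20.5) = 0.003411 K/W
ΣR = 0.006701 + 0.007661 + 0.003411 = 0.01777 K/W
Q = ΔT/ΣR = (21.9 °C − -3.3 °C)/0.01777 = 1420 W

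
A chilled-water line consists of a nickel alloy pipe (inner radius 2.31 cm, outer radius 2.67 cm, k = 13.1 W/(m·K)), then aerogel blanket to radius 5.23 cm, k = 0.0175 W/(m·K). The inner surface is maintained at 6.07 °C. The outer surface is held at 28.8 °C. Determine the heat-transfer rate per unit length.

Q' = 3.72 W/m

Treat each layer as a resistance in series:
  R'_nickel alloy = ln(0.0267/0.0231)/(2πk) = 0.1448/(2π·13.1) = 0.001760 m·K/W
  R'_aerogel blanket = ln(0.0523/0.0267)/(2πk) = 0.6723/(2π·0.0175) = 6.115 m·K/W
ΣR = 0.001760 + 6.115 = 6.117 m·K/W
Q' = ΔT/ΣR = (6.07 °C − 28.8 °C)/6.117 = -3.72 W/m
(Negative Q' ⇒ heat flows inward; heat gain = 3.72 W/m.)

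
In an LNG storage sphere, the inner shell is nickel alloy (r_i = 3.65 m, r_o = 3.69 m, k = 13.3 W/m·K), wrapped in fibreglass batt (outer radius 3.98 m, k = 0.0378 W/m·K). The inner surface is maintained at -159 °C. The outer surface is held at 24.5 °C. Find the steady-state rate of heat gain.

Q = 4.41 kW

Resistance network (inner→outer):
  R_nickel alloy = (1/3.65 − 1/3.69)/(4πk) = 0.002970/(4π·13.3) = 1.777×10^-5 K/W
  R_fibreglass batt = (1/3.69 − 1/3.98)/(4πk) = 0.01975/(4π·0.0378) = 0.04157 K/W
ΣR = 1.777×10^-5 + 0.04157 = 0.04159 K/W
Q = ΔT/ΣR = (-159 °C − 24.5 °C)/0.04159 = -4410 W
(Negative Q ⇒ heat flows inward; heat gain = 4410 W.)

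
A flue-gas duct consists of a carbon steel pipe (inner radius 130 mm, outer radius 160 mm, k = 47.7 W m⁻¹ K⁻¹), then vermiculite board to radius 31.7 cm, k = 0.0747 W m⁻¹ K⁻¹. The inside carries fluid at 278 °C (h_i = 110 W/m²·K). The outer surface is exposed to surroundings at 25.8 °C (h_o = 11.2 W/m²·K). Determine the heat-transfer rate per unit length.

Q' = 167 W/m

Treat each layer as a resistance in series:
  R'_conv,in = 1/(2πr h) = 1/(2π·0.130·110) = 0.01113 m·K/W
  R'_carbon steel = ln(0.160/0.130)/(2πk) = 0.2076/(2π·47.7) = 6.928×10^-4 m·K/W
  R'_vermiculite board = ln(0.317/0.160)/(2πk) = 0.6837/(2π·0.0747) = 1.457 m·K/W
  R'_conv,out = 1/(2πr h) = 1/(2π·0.317·11.2) = 0.04483 m·K/W
ΣR = 0.01113 + 6.928×10^-4 + 1.457 + 0.04483 = 1.514 m·K/W
Q' = ΔT/ΣR = (278 °C − 25.8 °C)/1.514 = 167 W/m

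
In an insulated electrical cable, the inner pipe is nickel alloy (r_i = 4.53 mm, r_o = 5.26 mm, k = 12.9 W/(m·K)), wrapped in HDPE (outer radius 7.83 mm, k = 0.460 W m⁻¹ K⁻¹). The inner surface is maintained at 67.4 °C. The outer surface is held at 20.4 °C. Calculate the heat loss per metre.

Q' = 337 W/m

Treat each layer as a resistance in series:
  R'_nickel alloy = ln(0.00526/0.00453)/(2πk) = 0.1494/(2π·12.9) = 0.001843 m·K/W
  R'_HDPE = ln(0.00783/0.00526)/(2πk) = 0.3978/(2π·0.460) = 0.1376 m·K/W
ΣR = 0.001843 + 0.1376 = 0.1394 m·K/W
Q' = ΔT/ΣR = (67.4 °C − 20.4 °C)/0.1394 = 337 W/m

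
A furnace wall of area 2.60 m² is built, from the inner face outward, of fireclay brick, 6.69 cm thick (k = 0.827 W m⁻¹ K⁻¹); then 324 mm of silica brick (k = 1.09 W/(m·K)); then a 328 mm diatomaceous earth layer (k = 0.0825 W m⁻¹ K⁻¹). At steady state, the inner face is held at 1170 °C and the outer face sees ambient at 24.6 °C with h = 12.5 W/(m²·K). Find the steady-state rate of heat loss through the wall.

Series thermal resistances, inner to outer:
  R_fireclay brick = L/(kA) = 0.0669/(0.827·2.60) = 0.03111 K/W
  R_silica brick = L/(kA) = 0.324/(1.09·2.60) = 0.1143 K/W
  R_diatomaceous earth = L/(kA) = 0.328/(0.0825·2.60) = 1.529 K/W
  R_conv,out = 1/(hA) = 1/(12.5·2.60) = 0.03077 K/W
ΣR = 0.03111 + 0.1143 + 1.529 + 0.03077 = 1.705 K/W
Q = ΔT/ΣR = (1170 °C − 24.6 °C)/1.705 = 672 W

Q = 672 W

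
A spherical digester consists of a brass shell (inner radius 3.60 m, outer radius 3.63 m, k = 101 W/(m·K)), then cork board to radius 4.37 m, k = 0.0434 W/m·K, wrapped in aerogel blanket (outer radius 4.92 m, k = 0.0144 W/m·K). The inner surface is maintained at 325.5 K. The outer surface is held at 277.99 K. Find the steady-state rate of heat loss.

Q = 209 W

Series thermal resistances, inner to outer:
  R_brass = (1/3.60 − 1/3.63)/(4πk) = 0.002296/(4π·101) = 1.809×10^-6 K/W
  R_cork board = (1/3.63 − 1/4.37)/(4πk) = 0.04665/(4π·0.0434) = 0.08554 K/W
  R_aerogel blanket = (1/4.37 − 1/4.92)/(4πk) = 0.02558/(4π·0.0144) = 0.1414 K/W
ΣR = 1.809×10^-6 + 0.08554 + 0.1414 = 0.2269 K/W
Q = ΔT/ΣR = (325.5 K − 277.99 K)/0.2269 = 209 W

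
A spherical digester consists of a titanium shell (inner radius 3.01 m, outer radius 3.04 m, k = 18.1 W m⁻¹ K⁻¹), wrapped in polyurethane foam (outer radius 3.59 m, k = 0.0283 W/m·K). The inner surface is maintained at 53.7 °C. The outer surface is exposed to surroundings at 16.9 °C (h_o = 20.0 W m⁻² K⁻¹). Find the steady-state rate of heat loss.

Q = 259 W

Series thermal resistances, inner to outer:
  R_titanium = (1/3.01 − 1/3.04)/(4πk) = 0.003279/(4π·18.1) = 1.441×10^-5 K/W
  R_polyurethane foam = (1/3.04 − 1/3.59)/(4πk) = 0.05040/(4π·0.0283) = 0.1417 K/W
  R_conv,out = 1/(4πr²h) = 1/(4π·3.59²·20.0) = 3.087×10^-4 K/W
ΣR = 1.441×10^-5 + 0.1417 + 3.087×10^-4 = 0.1420 K/W
Q = ΔT/ΣR = (53.7 °C − 16.9 °C)/0.1420 = 259 W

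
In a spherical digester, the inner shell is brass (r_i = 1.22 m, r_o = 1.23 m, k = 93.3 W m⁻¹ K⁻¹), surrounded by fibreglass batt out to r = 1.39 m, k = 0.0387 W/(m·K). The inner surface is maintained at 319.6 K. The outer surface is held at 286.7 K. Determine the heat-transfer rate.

Q = 171 W

Resistance network (inner→outer):
  R_brass = (1/1.22 − 1/1.23)/(4πk) = 0.006664/(4π·93.3) = 5.684×10^-6 K/W
  R_fibreglass batt = (1/1.23 − 1/1.39)/(4πk) = 0.09358/(4π·0.0387) = 0.1924 K/W
ΣR = 5.684×10^-6 + 0.1924 = 0.1924 K/W
Q = ΔT/ΣR = (319.6 K − 286.7 K)/0.1924 = 171 W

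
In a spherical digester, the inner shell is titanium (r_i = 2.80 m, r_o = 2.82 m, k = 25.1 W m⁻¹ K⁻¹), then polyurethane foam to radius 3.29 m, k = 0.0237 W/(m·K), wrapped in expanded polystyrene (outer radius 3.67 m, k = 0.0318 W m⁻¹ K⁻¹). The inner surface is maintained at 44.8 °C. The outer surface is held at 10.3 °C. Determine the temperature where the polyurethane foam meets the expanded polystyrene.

Series thermal resistances, inner to outer:
  R_titanium = (1/2.80 − 1/2.82)/(4πk) = 0.002533/(4π·25.1) = 8.030×10^-6 K/W
  R_polyurethane foam = (1/2.82 − 1/3.29)/(4πk) = 0.05066/(4π·0.0237) = 0.1701 K/W
  R_expanded polystyrene = (1/3.29 − 1/3.67)/(4πk) = 0.03147/(4π·0.0318) = 0.07876 K/W
ΣR = 8.030×10^-6 + 0.1701 + 0.07876 = 0.2489 K/W
Q = ΔT/ΣR = (44.8 °C − 10.3 °C)/0.2489 = 138.6 W
From the inner boundary to the polyurethane foam/expanded polystyrene interface, ΣR_partial = 0.1701 K/W.
T_interface = T_in − Q·ΣR_partial = 44.8 °C − (138.6)(0.1701) = 21.2 °C

T = 21.2 °C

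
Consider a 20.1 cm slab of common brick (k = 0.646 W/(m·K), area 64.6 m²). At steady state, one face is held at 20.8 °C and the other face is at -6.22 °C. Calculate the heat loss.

Q = 5610 W

Q = kA·ΔT/L = 0.646 × 64.6 × |20.8 °C − -6.22 °C| / 0.201 = 5610 W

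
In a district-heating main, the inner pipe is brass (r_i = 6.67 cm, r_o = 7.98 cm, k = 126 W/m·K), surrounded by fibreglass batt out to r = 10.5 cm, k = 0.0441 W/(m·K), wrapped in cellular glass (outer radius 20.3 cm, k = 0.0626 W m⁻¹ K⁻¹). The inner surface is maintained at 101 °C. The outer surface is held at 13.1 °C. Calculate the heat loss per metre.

Resistance network (inner→outer):
  R'_brass = ln(0.0798/0.0667)/(2πk) = 0.1793/(2π·126) = 2.265×10^-4 m·K/W
  R'_fibreglass batt = ln(0.105/0.0798)/(2πk) = 0.2744/(2π·0.0441) = 0.9904 m·K/W
  R'_cellular glass = ln(0.203/0.105)/(2πk) = 0.6592/(2π·0.0626) = 1.676 m·K/W
ΣR = 2.265×10^-4 + 0.9904 + 1.676 = 2.667 m·K/W
Q' = ΔT/ΣR = (101 °C − 13.1 °C)/2.667 = 33.0 W/m

Q' = 33.0 W/m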